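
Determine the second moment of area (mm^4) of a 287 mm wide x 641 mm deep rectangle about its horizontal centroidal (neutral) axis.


I = b * h^3 / 12
= 287 * 641^3 / 12
= 287 * 263374721 / 12
= 6299045410.58 mm^4

6299045410.58 mm^4


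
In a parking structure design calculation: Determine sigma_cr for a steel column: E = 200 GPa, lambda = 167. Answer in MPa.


sigma_cr = pi^2 * E / lambda^2
= 9.8696 * 200000.0 / 167^2
= 9.8696 * 200000.0 / 27889
= 70.7778 MPa

70.7778 MPa


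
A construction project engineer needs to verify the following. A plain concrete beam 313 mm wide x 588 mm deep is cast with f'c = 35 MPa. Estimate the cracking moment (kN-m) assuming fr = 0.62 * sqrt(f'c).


fr = 0.62 * sqrt(35) = 0.62 * 5.9161 = 3.668 MPa
I = 313 * 588^3 / 12 = 5302675728.0 mm^4
y_t = 294.0 mm
M_cr = fr * I / y_t = 3.668 * 5302675728.0 / 294.0 N-mm
= 66.1566 kN-m

66.1566 kN-m


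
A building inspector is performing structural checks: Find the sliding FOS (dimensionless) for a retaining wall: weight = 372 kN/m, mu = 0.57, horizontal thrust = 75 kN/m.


Resisting force = mu * W = 0.57 * 372 = 212.04 kN/m
FOS = Resisting / Driving = 212.04 / 75
= 2.8272 (dimensionless)

2.8272 (dimensionless)


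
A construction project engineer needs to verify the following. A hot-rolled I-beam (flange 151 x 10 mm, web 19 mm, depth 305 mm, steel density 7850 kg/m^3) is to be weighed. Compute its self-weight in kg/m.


A_flanges = 2 * 151 * 10 = 3020 mm^2
A_web = (305 - 2 * 10) * 19 = 5415 mm^2
A_total = 3020 + 5415 = 8435 mm^2 = 0.008435 m^2
Weight = rho * A = 7850 * 0.008435 = 66.2147 kg/m

66.2147 kg/m


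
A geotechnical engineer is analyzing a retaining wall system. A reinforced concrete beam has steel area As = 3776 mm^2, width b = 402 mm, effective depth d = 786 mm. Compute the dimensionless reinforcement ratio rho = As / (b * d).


rho = As / (b * d)
= 3776 / (402 * 786)
= 3776 / 315972
= 0.01195 (dimensionless)

0.01195 (dimensionless)


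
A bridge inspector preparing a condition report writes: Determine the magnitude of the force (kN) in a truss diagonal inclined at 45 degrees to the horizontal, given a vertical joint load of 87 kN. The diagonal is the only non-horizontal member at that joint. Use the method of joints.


At the joint, only the diagonal has a vertical component, so vertical equilibrium gives:
F * sin(45) = 87
F = 87 / sin(45)
= 87 / 0.707107
= 123.04 kN

123.04 kN


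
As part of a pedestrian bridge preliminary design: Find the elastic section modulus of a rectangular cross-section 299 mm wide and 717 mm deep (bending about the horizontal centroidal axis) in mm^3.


S = b * h^2 / 6
= 299 * 717^2 / 6
= 299 * 514089 / 6
= 25618768.5 mm^3

25618768.5 mm^3


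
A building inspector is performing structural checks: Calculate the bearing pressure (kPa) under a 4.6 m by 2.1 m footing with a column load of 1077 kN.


A = 4.6 * 2.1 = 9.66 m^2
q = P / A = 1077 / 9.66
= 111.4907 kPa

111.4907 kPa


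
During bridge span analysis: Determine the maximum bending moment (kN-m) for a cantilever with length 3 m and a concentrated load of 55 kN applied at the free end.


For a cantilever with a point load at the free end:
M_max = P * L = 55 * 3 = 165 kN-m

165 kN-m


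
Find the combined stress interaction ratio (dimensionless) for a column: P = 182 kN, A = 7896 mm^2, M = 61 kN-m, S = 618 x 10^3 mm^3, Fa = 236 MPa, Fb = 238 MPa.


f_a = P / A = 182000.0 / 7896 = 23.0496 MPa
f_b = M / S = 61000000.0 / 618000.0 = 98.7055 MPa
Ratio = f_a / Fa + f_b / Fb
= 23.0496 / 236 + 98.7055 / 238
= 0.5124 (dimensionless)

0.5124 (dimensionless)


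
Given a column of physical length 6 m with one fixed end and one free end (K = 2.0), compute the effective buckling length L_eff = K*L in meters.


L_eff = K * L
= 2.0 * 6
= 12.0 m

12.0 m


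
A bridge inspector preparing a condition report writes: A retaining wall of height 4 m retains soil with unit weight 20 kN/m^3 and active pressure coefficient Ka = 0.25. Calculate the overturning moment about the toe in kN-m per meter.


Pa = 0.5 * Ka * gamma * H^2
= 0.5 * 0.25 * 20 * 4^2
= 40.0 kN/m
Arm = H / 3 = 4 / 3 = 1.3333 m
Mo = Pa * arm = Pa * H / 3 = 40.0 * 4 / 3 = 53.3333 kN-m/m

53.3333 kN-m/m


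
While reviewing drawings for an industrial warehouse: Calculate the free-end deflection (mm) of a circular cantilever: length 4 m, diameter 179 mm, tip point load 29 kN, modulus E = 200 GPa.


I = pi * d^4 / 64 = pi * 179^4 / 64 = 50394370.27 mm^4
L = 4000.0 mm, P = 29000.0 N, E = 200000.0 MPa
delta = P * L^3 / (3 * E * I)
= 29000.0 * 4000.0^3 / (3 * 200000.0 * 50394370.27)
= 61.3825 mm

61.3825 mm


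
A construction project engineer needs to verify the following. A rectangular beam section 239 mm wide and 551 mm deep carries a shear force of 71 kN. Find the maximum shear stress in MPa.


A = b * h = 239 * 551 = 131689 mm^2
V = 71 kN = 71000.0 N
tau_max = 1.5 * V / A = 1.5 * 71000.0 / 131689
= 0.8087 MPa

0.8087 MPa


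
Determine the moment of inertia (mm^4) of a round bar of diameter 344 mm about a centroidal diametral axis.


r = d / 2 = 344 / 2 = 172.0 mm
I = pi * r^4 / 4 = pi * 172.0^4 / 4
= 687390726.76 mm^4

687390726.76 mm^4


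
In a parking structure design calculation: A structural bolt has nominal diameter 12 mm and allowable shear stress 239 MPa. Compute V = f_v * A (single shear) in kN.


A = pi * d^2 / 4 = pi * 12^2 / 4 = 113.0973 mm^2
V = f_v * A / 1000 = 239 * 113.0973 / 1000
= 27.0303 kN

27.0303 kN


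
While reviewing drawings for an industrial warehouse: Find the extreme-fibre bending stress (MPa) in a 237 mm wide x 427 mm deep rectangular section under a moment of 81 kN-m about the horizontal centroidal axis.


I = b * h^3 / 12 = 237 * 427^3 / 12 = 1537626039.25 mm^4
y = h / 2 = 427 / 2 = 213.5 mm
M = 81 kN-m = 81000000.0 N-mm
sigma = M * y / I = 81000000.0 * 213.5 / 1537626039.25
= 11.25 MPa

11.25 MPa


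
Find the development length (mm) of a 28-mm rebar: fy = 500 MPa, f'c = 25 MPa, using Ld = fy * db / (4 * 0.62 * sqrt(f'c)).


Ld = (fy * db) / (4 * 0.62 * sqrt(f'c))
= (500 * 28) / (4 * 0.62 * sqrt(25))
= 14000 / 12.4
= 1129.03 mm

1129.03 mm


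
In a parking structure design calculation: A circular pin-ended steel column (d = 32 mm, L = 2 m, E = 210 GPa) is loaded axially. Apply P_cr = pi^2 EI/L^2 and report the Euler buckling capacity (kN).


I = pi * d^4 / 64 = 51471.85 mm^4
L = 2000.0 mm
P_cr = pi^2 * E * I / L^2
= 9.8696 * 210000.0 * 51471.85 / 2000.0^2
= 26670.36 N = 26.6704 kN

26.6704 kN


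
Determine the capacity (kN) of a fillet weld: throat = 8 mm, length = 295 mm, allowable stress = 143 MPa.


Strength = throat * length * allowable stress
= 8 * 295 * 143 N
= 337480 N
= 337.48 kN

337.48 kN


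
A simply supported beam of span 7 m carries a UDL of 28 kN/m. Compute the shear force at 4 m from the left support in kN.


R_A = w * L / 2 = 28 * 7 / 2 = 98.0 kN
V(x) = R_A - w * x = 98.0 - 28 * 4
= -14.0 kN

-14.0 kN


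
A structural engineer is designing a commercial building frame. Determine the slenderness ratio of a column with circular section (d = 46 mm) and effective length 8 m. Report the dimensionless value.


Radius of gyration r = d / 4 = 46 / 4 = 11.5 mm
L_eff = 8000.0 mm
Slenderness ratio = L / r = 8000.0 / 11.5 = 695.65 (dimensionless)

695.65 (dimensionless)


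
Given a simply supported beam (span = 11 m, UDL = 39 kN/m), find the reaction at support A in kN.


Total load = w * L = 39 * 11 = 429 kN
By symmetry, each reaction R = total / 2 = 429 / 2 = 214.5 kN

214.5 kN


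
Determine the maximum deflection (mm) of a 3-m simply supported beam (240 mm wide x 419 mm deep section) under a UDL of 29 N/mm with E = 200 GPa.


I = 240 * 419^3 / 12 = 1471201180.0 mm^4
L = 3000.0 mm, w = 29 N/mm, E = 200000.0 MPa
delta = 5 * w * L^4 / (384 * E * I)
= 5 * 29 * 3000.0^4 / (384 * 200000.0 * 1471201180.0)
= 0.1039 mm

0.1039 mm


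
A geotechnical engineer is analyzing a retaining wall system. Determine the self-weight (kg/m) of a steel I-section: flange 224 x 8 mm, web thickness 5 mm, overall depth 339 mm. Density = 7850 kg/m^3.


A_flanges = 2 * 224 * 8 = 3584 mm^2
A_web = (339 - 2 * 8) * 5 = 1615 mm^2
A_total = 3584 + 1615 = 5199 mm^2 = 0.005199 m^2
Weight = rho * A = 7850 * 0.005199 = 40.8122 kg/m

40.8122 kg/m


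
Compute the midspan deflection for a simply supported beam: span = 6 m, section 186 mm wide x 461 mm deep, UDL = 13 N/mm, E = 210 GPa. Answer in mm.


I = 186 * 461^3 / 12 = 1518568805.5 mm^4
L = 6000.0 mm, w = 13 N/mm, E = 210000.0 MPa
delta = 5 * w * L^4 / (384 * E * I)
= 5 * 13 * 6000.0^4 / (384 * 210000.0 * 1518568805.5)
= 0.6879 mm

0.6879 mm


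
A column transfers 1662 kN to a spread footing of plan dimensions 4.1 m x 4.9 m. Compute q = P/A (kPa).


A = 4.1 * 4.9 = 20.09 m^2
q = P / A = 1662 / 20.09
= 82.7277 kPa

82.7277 kPa


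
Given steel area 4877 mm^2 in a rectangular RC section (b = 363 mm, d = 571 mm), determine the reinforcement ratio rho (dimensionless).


rho = As / (b * d)
= 4877 / (363 * 571)
= 4877 / 207273
= 0.023529 (dimensionless)

0.023529 (dimensionless)


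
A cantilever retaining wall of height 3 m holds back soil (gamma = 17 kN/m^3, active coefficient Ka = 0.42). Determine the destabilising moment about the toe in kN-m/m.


Pa = 0.5 * Ka * gamma * H^2
= 0.5 * 0.42 * 17 * 3^2
= 32.13 kN/m
Arm = H / 3 = 3 / 3 = 1.0 m
Mo = Pa * arm = Pa * H / 3 = 32.13 * 3 / 3 = 32.13 kN-m/m

32.13 kN-m/m


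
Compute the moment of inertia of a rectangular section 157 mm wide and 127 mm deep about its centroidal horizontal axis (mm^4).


I = b * h^3 / 12
= 157 * 127^3 / 12
= 157 * 2048383 / 12
= 26799677.58 mm^4

26799677.58 mm^4


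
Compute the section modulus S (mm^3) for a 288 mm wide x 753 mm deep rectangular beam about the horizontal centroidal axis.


S = b * h^2 / 6
= 288 * 753^2 / 6
= 288 * 567009 / 6
= 27216432.0 mm^3

27216432.0 mm^3


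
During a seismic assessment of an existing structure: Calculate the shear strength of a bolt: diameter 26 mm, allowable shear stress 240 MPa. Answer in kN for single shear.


A = pi * d^2 / 4 = pi * 26^2 / 4 = 530.9292 mm^2
V = f_v * A / 1000 = 240 * 530.9292 / 1000
= 127.423 kN

127.423 kN


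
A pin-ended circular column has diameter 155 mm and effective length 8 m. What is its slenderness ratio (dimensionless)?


Radius of gyration r = d / 4 = 155 / 4 = 38.75 mm
L_eff = 8000.0 mm
Slenderness ratio = L / r = 8000.0 / 38.75 = 206.45 (dimensionless)

206.45 (dimensionless)


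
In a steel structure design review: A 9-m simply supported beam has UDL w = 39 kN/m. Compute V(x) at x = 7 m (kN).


R_A = w * L / 2 = 39 * 9 / 2 = 175.5 kN
V(x) = R_A - w * x = 175.5 - 39 * 7
= -97.5 kN

-97.5 kN


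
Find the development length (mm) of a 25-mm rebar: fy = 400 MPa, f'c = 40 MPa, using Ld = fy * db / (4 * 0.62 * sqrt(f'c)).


Ld = (fy * db) / (4 * 0.62 * sqrt(f'c))
= (400 * 25) / (4 * 0.62 * sqrt(40))
= 10000 / 15.6849
= 637.56 mm

637.56 mm


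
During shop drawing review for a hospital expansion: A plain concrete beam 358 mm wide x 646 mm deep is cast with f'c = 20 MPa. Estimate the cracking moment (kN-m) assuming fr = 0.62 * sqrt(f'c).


fr = 0.62 * sqrt(20) = 0.62 * 4.4721 = 2.7727 MPa
I = 358 * 646^3 / 12 = 8042653057.33 mm^4
y_t = 323.0 mm
M_cr = fr * I / y_t = 2.7727 * 8042653057.33 / 323.0 N-mm
= 69.0404 kN-m

69.0404 kN-m


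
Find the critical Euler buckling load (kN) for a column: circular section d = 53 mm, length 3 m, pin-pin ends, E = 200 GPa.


I = pi * d^4 / 64 = 387323.08 mm^4
L = 3000.0 mm
P_cr = pi^2 * E * I / L^2
= 9.8696 * 200000.0 * 387323.08 / 3000.0^2
= 84949.46 N = 84.9495 kN

84.9495 kN


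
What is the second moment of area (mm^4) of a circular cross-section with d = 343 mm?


r = d / 2 = 343 / 2 = 171.5 mm
I = pi * r^4 / 4 = pi * 171.5^4 / 4
= 679432596.67 mm^4

679432596.67 mm^4


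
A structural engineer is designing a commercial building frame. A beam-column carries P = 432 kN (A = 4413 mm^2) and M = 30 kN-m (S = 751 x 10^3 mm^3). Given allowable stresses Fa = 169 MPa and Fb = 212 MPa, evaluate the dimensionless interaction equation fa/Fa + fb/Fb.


f_a = P / A = 432000.0 / 4413 = 97.8926 MPa
f_b = M / S = 30000000.0 / 751000.0 = 39.9467 MPa
Ratio = f_a / Fa + f_b / Fb
= 97.8926 / 169 + 39.9467 / 212
= 0.7677 (dimensionless)

0.7677 (dimensionless)


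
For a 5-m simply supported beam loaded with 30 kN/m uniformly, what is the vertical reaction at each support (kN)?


Total load = w * L = 30 * 5 = 150 kN
By symmetry, each reaction R = total / 2 = 150 / 2 = 75.0 kN

75.0 kN


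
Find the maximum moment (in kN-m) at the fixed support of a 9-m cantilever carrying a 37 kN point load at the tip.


For a cantilever with a point load at the free end:
M_max = P * L = 37 * 9 = 333 kN-m

333 kN-m


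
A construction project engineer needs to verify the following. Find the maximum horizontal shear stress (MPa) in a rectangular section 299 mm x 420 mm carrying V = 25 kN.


A = b * h = 299 * 420 = 125580 mm^2
V = 25 kN = 25000.0 N
tau_max = 1.5 * V / A = 1.5 * 25000.0 / 125580
= 0.2986 MPa

0.2986 MPa


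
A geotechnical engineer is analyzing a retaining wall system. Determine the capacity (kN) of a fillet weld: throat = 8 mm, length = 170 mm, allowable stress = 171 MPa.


Strength = throat * length * allowable stress
= 8 * 170 * 171 N
= 232560 N
= 232.56 kN

232.56 kN


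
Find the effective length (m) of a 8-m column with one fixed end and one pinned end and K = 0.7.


L_eff = K * L
= 0.7 * 8
= 5.6 m

5.6 m


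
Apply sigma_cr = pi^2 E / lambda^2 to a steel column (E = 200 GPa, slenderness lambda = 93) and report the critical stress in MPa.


sigma_cr = pi^2 * E / lambda^2
= 9.8696 * 200000.0 / 93^2
= 9.8696 * 200000.0 / 8649
= 228.2253 MPa

228.2253 MPa


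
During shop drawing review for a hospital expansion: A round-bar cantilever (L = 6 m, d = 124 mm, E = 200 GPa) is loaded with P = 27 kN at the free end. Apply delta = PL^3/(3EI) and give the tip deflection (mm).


I = pi * d^4 / 64 = pi * 124^4 / 64 = 11605307.16 mm^4
L = 6000.0 mm, P = 27000.0 N, E = 200000.0 MPa
delta = P * L^3 / (3 * E * I)
= 27000.0 * 6000.0^3 / (3 * 200000.0 * 11605307.16)
= 837.5478 mm

837.5478 mm


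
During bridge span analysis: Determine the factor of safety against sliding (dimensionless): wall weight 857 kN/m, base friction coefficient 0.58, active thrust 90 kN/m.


Resisting force = mu * W = 0.58 * 857 = 497.06 kN/m
FOS = Resisting / Driving = 497.06 / 90
= 5.5229 (dimensionless)

5.5229 (dimensionless)


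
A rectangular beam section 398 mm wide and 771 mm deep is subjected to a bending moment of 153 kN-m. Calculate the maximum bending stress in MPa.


I = b * h^3 / 12 = 398 * 771^3 / 12 = 15200748031.5 mm^4
y = h / 2 = 771 / 2 = 385.5 mm
M = 153 kN-m = 153000000.0 N-mm
sigma = M * y / I = 153000000.0 * 385.5 / 15200748031.5
= 3.88 MPa

3.88 MPa


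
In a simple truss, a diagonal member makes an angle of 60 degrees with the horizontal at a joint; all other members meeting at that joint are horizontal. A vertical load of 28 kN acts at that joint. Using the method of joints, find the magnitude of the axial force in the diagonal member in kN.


At the joint, only the diagonal has a vertical component, so vertical equilibrium gives:
F * sin(60) = 28
F = 28 / sin(60)
= 28 / 0.866025
= 32.33 kN

32.33 kN


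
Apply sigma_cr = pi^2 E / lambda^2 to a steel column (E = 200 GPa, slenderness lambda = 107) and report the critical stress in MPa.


sigma_cr = pi^2 * E / lambda^2
= 9.8696 * 200000.0 / 107^2
= 9.8696 * 200000.0 / 11449
= 172.4099 MPa

172.4099 MPa


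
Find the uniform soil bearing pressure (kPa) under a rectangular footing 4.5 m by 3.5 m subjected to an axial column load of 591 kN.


A = 4.5 * 3.5 = 15.75 m^2
q = P / A = 591 / 15.75
= 37.5238 kPa

37.5238 kPa


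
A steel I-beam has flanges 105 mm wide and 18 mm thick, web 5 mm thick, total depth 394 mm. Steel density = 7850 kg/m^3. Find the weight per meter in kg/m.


A_flanges = 2 * 105 * 18 = 3780 mm^2
A_web = (394 - 2 * 18) * 5 = 1790 mm^2
A_total = 3780 + 1790 = 5570 mm^2 = 0.005570 m^2
Weight = rho * A = 7850 * 0.005570 = 43.7245 kg/m

43.7245 kg/m


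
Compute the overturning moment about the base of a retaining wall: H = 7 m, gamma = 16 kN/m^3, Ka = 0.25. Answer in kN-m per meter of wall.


Pa = 0.5 * Ka * gamma * H^2
= 0.5 * 0.25 * 16 * 7^2
= 98.0 kN/m
Arm = H / 3 = 7 / 3 = 2.3333 m
Mo = Pa * arm = Pa * H / 3 = 98.0 * 7 / 3 = 228.6667 kN-m/m

228.6667 kN-m/m


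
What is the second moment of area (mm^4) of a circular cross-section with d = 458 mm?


r = d / 2 = 458 / 2 = 229.0 mm
I = pi * r^4 / 4 = pi * 229.0^4 / 4
= 2159890880.21 mm^4

2159890880.21 mm^4


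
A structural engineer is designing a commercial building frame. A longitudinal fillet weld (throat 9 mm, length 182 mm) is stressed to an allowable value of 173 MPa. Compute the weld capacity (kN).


Strength = throat * length * allowable stress
= 9 * 182 * 173 N
= 283374 N
= 283.37 kN

283.37 kN


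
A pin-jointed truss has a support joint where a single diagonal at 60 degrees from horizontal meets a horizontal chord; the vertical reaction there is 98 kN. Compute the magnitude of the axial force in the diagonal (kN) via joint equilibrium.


At the joint, only the diagonal has a vertical component, so vertical equilibrium gives:
F * sin(60) = 98
F = 98 / sin(60)
= 98 / 0.866025
= 113.16 kN

113.16 kN


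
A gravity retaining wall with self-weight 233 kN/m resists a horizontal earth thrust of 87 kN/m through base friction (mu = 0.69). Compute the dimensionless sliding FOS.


Resisting force = mu * W = 0.69 * 233 = 160.77 kN/m
FOS = Resisting / Driving = 160.77 / 87
= 1.8479 (dimensionless)

1.8479 (dimensionless)


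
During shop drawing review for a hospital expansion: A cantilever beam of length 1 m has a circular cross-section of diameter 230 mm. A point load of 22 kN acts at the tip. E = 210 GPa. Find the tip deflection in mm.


I = pi * d^4 / 64 = pi * 230^4 / 64 = 137366629.65 mm^4
L = 1000.0 mm, P = 22000.0 N, E = 210000.0 MPa
delta = P * L^3 / (3 * E * I)
= 22000.0 * 1000.0^3 / (3 * 210000.0 * 137366629.65)
= 0.2542 mm

0.2542 mm


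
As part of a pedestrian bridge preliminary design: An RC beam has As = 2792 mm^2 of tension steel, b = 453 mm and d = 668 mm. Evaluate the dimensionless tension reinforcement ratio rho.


rho = As / (b * d)
= 2792 / (453 * 668)
= 2792 / 302604
= 0.009227 (dimensionless)

0.009227 (dimensionless)


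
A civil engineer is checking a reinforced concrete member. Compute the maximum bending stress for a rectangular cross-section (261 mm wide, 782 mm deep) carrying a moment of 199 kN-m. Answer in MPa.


I = b * h^3 / 12 = 261 * 782^3 / 12 = 10401105954.0 mm^4
y = h / 2 = 782 / 2 = 391.0 mm
M = 199 kN-m = 199000000.0 N-mm
sigma = M * y / I = 199000000.0 * 391.0 / 10401105954.0
= 7.48 MPa

7.48 MPa


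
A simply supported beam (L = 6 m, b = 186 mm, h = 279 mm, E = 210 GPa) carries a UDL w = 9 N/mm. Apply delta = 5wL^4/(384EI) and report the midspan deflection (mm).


I = 186 * 279^3 / 12 = 336623404.5 mm^4
L = 6000.0 mm, w = 9 N/mm, E = 210000.0 MPa
delta = 5 * w * L^4 / (384 * E * I)
= 5 * 9 * 6000.0^4 / (384 * 210000.0 * 336623404.5)
= 2.1484 mm

2.1484 mm


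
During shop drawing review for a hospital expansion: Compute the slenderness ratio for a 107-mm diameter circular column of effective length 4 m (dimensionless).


Radius of gyration r = d / 4 = 107 / 4 = 26.75 mm
L_eff = 4000.0 mm
Slenderness ratio = L / r = 4000.0 / 26.75 = 149.53 (dimensionless)

149.53 (dimensionless)


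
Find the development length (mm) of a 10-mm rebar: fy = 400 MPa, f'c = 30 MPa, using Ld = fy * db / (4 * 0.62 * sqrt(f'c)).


Ld = (fy * db) / (4 * 0.62 * sqrt(f'c))
= (400 * 10) / (4 * 0.62 * sqrt(30))
= 4000 / 13.5835
= 294.47 mm

294.47 mm


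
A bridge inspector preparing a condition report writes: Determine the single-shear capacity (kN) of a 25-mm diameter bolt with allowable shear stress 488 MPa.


A = pi * d^2 / 4 = pi * 25^2 / 4 = 490.8739 mm^2
V = f_v * A / 1000 = 488 * 490.8739 / 1000
= 239.5464 kN

239.5464 kN


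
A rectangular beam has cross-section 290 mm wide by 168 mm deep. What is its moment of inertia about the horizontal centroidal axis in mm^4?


I = b * h^3 / 12
= 290 * 168^3 / 12
= 290 * 4741632 / 12
= 114589440.0 mm^4

114589440.0 mm^4


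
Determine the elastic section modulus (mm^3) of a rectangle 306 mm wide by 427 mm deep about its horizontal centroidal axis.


S = b * h^2 / 6
= 306 * 427^2 / 6
= 306 * 182329 / 6
= 9298779.0 mm^3

9298779.0 mm^3


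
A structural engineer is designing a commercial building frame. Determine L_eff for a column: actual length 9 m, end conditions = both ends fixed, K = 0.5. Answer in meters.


L_eff = K * L
= 0.5 * 9
= 4.5 m

4.5 m


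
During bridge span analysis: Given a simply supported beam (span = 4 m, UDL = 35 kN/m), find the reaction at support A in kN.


Total load = w * L = 35 * 4 = 140 kN
By symmetry, each reaction R = total / 2 = 140 / 2 = 70.0 kN

70.0 kN


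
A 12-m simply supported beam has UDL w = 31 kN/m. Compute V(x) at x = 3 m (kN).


R_A = w * L / 2 = 31 * 12 / 2 = 186.0 kN
V(x) = R_A - w * x = 186.0 - 31 * 3
= 93.0 kN

93.0 kN


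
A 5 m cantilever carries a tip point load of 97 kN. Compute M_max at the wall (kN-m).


For a cantilever with a point load at the free end:
M_max = P * L = 97 * 5 = 485 kN-m

485 kN-m


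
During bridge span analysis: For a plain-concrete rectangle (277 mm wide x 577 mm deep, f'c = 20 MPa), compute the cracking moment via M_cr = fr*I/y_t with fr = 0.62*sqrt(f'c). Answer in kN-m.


fr = 0.62 * sqrt(20) = 0.62 * 4.4721 = 2.7727 MPa
I = 277 * 577^3 / 12 = 4434309095.08 mm^4
y_t = 288.5 mm
M_cr = fr * I / y_t = 2.7727 * 4434309095.08 / 288.5 N-mm
= 42.6174 kN-m

42.6174 kN-m


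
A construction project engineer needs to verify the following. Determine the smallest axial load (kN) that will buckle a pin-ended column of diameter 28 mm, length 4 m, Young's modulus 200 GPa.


I = pi * d^4 / 64 = 30171.86 mm^4
L = 4000.0 mm
P_cr = pi^2 * E * I / L^2
= 9.8696 * 200000.0 * 30171.86 / 4000.0^2
= 3722.3 N = 3.7223 kN

3.7223 kN


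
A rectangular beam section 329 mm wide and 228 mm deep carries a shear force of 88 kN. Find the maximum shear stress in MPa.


A = b * h = 329 * 228 = 75012 mm^2
V = 88 kN = 88000.0 N
tau_max = 1.5 * V / A = 1.5 * 88000.0 / 75012
= 1.7597 MPa

1.7597 MPa


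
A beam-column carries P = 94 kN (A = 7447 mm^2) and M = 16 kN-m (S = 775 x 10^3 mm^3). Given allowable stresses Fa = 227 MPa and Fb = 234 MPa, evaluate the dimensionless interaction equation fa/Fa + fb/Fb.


f_a = P / A = 94000.0 / 7447 = 12.6225 MPa
f_b = M / S = 16000000.0 / 775000.0 = 20.6452 MPa
Ratio = f_a / Fa + f_b / Fb
= 12.6225 / 227 + 20.6452 / 234
= 0.1438 (dimensionless)

0.1438 (dimensionless)


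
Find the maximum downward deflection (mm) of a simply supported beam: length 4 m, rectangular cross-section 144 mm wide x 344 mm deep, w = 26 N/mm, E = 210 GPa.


I = 144 * 344^3 / 12 = 488491008.0 mm^4
L = 4000.0 mm, w = 26 N/mm, E = 210000.0 MPa
delta = 5 * w * L^4 / (384 * E * I)
= 5 * 26 * 4000.0^4 / (384 * 210000.0 * 488491008.0)
= 0.8448 mm

0.8448 mm


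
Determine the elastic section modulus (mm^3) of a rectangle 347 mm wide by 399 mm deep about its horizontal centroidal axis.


S = b * h^2 / 6
= 347 * 399^2 / 6
= 347 * 159201 / 6
= 9207124.5 mm^3

9207124.5 mm^3


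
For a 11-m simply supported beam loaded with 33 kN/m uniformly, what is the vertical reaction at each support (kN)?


Total load = w * L = 33 * 11 = 363 kN
By symmetry, each reaction R = total / 2 = 363 / 2 = 181.5 kN

181.5 kN


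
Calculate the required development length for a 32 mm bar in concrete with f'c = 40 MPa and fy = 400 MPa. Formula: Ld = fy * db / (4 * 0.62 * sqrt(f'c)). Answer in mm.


Ld = (fy * db) / (4 * 0.62 * sqrt(f'c))
= (400 * 32) / (4 * 0.62 * sqrt(40))
= 12800 / 15.6849
= 816.07 mm

816.07 mm


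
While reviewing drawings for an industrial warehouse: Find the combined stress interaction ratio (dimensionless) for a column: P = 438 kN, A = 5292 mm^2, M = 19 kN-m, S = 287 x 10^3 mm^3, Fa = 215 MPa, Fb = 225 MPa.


f_a = P / A = 438000.0 / 5292 = 82.7664 MPa
f_b = M / S = 19000000.0 / 287000.0 = 66.2021 MPa
Ratio = f_a / Fa + f_b / Fb
= 82.7664 / 215 + 66.2021 / 225
= 0.6792 (dimensionless)

0.6792 (dimensionless)


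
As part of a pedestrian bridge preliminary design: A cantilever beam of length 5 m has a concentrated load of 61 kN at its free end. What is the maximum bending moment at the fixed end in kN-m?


For a cantilever with a point load at the free end:
M_max = P * L = 61 * 5 = 305 kN-m

305 kN-m


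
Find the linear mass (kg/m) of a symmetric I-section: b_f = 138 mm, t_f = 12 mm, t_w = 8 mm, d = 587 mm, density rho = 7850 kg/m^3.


A_flanges = 2 * 138 * 12 = 3312 mm^2
A_web = (587 - 2 * 12) * 8 = 4504 mm^2
A_total = 3312 + 4504 = 7816 mm^2 = 0.007816 m^2
Weight = rho * A = 7850 * 0.007816 = 61.3556 kg/m

61.3556 kg/m


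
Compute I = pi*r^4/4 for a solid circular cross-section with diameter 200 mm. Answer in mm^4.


r = d / 2 = 200 / 2 = 100.0 mm
I = pi * r^4 / 4 = pi * 100.0^4 / 4
= 78539816.34 mm^4

78539816.34 mm^4


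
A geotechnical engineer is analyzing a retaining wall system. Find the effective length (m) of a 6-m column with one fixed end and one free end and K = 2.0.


L_eff = K * L
= 2.0 * 6
= 12.0 m

12.0 m


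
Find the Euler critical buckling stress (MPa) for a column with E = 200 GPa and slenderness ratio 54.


sigma_cr = pi^2 * E / lambda^2
= 9.8696 * 200000.0 / 54^2
= 9.8696 * 200000.0 / 2916
= 676.9276 MPa

676.9276 MPa


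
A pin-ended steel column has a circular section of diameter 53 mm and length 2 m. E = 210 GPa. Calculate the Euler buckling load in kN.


I = pi * d^4 / 64 = 387323.08 mm^4
L = 2000.0 mm
P_cr = pi^2 * E * I / L^2
= 9.8696 * 210000.0 * 387323.08 / 2000.0^2
= 200693.09 N = 200.6931 kN

200.6931 kN


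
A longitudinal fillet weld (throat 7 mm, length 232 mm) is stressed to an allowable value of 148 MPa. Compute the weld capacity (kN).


Strength = throat * length * allowable stress
= 7 * 232 * 148 N
= 240352 N
= 240.35 kN

240.35 kN


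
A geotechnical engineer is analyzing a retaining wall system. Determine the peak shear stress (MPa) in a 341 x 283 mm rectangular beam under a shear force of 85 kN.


A = b * h = 341 * 283 = 96503 mm^2
V = 85 kN = 85000.0 N
tau_max = 1.5 * V / A = 1.5 * 85000.0 / 96503
= 1.3212 MPa

1.3212 MPa


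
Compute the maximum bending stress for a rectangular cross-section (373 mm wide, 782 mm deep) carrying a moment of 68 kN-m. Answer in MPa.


I = b * h^3 / 12 = 373 * 782^3 / 12 = 14864415788.67 mm^4
y = h / 2 = 782 / 2 = 391.0 mm
M = 68 kN-m = 68000000.0 N-mm
sigma = M * y / I = 68000000.0 * 391.0 / 14864415788.67
= 1.79 MPa

1.79 MPa


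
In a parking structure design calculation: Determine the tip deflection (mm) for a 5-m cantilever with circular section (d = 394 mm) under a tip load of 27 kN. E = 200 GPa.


I = pi * d^4 / 64 = pi * 394^4 / 64 = 1182918396.8 mm^4
L = 5000.0 mm, P = 27000.0 N, E = 200000.0 MPa
delta = P * L^3 / (3 * E * I)
= 27000.0 * 5000.0^3 / (3 * 200000.0 * 1182918396.8)
= 4.7552 mm

4.7552 mm


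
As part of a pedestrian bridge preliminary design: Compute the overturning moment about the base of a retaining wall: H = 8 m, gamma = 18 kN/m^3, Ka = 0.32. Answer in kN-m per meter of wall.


Pa = 0.5 * Ka * gamma * H^2
= 0.5 * 0.32 * 18 * 8^2
= 184.32 kN/m
Arm = H / 3 = 8 / 3 = 2.6667 m
Mo = Pa * arm = Pa * H / 3 = 184.32 * 8 / 3 = 491.52 kN-m/m

491.52 kN-m/m


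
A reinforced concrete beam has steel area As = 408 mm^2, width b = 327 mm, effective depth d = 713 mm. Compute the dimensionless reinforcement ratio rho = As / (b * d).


rho = As / (b * d)
= 408 / (327 * 713)
= 408 / 233151
= 0.00175 (dimensionless)

0.00175 (dimensionless)


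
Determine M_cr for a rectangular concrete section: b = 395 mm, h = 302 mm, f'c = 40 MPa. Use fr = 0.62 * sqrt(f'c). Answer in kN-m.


fr = 0.62 * sqrt(40) = 0.62 * 6.3246 = 3.9212 MPa
I = 395 * 302^3 / 12 = 906643763.33 mm^4
y_t = 151.0 mm
M_cr = fr * I / y_t = 3.9212 * 906643763.33 / 151.0 N-mm
= 23.5441 kN-m

23.5441 kN-m


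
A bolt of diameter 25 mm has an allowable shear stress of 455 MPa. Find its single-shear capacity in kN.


A = pi * d^2 / 4 = pi * 25^2 / 4 = 490.8739 mm^2
V = f_v * A / 1000 = 455 * 490.8739 / 1000
= 223.3476 kN

223.3476 kN


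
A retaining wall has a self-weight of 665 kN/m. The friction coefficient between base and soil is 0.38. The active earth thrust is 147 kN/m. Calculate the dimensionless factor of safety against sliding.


Resisting force = mu * W = 0.38 * 665 = 252.7 kN/m
FOS = Resisting / Driving = 252.7 / 147
= 1.719 (dimensionless)

1.719 (dimensionless)


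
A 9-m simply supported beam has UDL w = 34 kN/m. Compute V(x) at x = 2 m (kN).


R_A = w * L / 2 = 34 * 9 / 2 = 153.0 kN
V(x) = R_A - w * x = 153.0 - 34 * 2
= 85.0 kN

85.0 kN


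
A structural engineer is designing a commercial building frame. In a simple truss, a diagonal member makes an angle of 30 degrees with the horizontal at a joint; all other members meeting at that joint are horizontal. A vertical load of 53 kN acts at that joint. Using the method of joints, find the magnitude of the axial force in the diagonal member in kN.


At the joint, only the diagonal has a vertical component, so vertical equilibrium gives:
F * sin(30) = 53
F = 53 / sin(30)
= 53 / 0.5
= 106.0 kN

106.0 kN


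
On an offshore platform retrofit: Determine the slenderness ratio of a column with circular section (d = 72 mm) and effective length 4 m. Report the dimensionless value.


Radius of gyration r = d / 4 = 72 / 4 = 18.0 mm
L_eff = 4000.0 mm
Slenderness ratio = L / r = 4000.0 / 18.0 = 222.22 (dimensionless)

222.22 (dimensionless)


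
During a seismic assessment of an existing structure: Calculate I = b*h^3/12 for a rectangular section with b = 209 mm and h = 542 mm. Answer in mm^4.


I = b * h^3 / 12
= 209 * 542^3 / 12
= 209 * 159220088 / 12
= 2773083199.33 mm^4

2773083199.33 mm^4


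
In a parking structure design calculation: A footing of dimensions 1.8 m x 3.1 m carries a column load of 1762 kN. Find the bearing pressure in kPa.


A = 1.8 * 3.1 = 5.58 m^2
q = P / A = 1762 / 5.58
= 315.7706 kPa

315.7706 kPa


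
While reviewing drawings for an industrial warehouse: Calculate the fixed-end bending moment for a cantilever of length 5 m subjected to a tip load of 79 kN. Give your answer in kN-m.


For a cantilever with a point load at the free end:
M_max = P * L = 79 * 5 = 395 kN-m

395 kN-m


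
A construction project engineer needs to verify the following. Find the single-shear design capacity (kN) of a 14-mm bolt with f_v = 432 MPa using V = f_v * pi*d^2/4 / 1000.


A = pi * d^2 / 4 = pi * 14^2 / 4 = 153.938 mm^2
V = f_v * A / 1000 = 432 * 153.938 / 1000
= 66.5012 kN

66.5012 kN


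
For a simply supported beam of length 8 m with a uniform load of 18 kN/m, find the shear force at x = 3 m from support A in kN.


R_A = w * L / 2 = 18 * 8 / 2 = 72.0 kN
V(x) = R_A - w * x = 72.0 - 18 * 3
= 18.0 kN

18.0 kN


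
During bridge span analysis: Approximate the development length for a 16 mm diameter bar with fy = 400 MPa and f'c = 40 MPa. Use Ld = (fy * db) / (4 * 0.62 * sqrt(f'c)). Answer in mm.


Ld = (fy * db) / (4 * 0.62 * sqrt(f'c))
= (400 * 16) / (4 * 0.62 * sqrt(40))
= 6400 / 15.6849
= 408.04 mm

408.04 mm


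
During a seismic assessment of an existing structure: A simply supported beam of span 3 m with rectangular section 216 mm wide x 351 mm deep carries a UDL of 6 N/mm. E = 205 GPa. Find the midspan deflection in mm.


I = 216 * 351^3 / 12 = 778383918.0 mm^4
L = 3000.0 mm, w = 6 N/mm, E = 205000.0 MPa
delta = 5 * w * L^4 / (384 * E * I)
= 5 * 6 * 3000.0^4 / (384 * 205000.0 * 778383918.0)
= 0.0397 mm

0.0397 mm


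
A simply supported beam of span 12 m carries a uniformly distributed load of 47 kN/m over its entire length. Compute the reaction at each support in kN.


Total load = w * L = 47 * 12 = 564 kN
By symmetry, each reaction R = total / 2 = 564 / 2 = 282.0 kN

282.0 kN


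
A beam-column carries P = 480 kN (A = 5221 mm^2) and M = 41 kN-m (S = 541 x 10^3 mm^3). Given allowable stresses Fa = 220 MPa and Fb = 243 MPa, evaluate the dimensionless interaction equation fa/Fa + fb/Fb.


f_a = P / A = 480000.0 / 5221 = 91.9364 MPa
f_b = M / S = 41000000.0 / 541000.0 = 75.7856 MPa
Ratio = f_a / Fa + f_b / Fb
= 91.9364 / 220 + 75.7856 / 243
= 0.7298 (dimensionless)

0.7298 (dimensionless)


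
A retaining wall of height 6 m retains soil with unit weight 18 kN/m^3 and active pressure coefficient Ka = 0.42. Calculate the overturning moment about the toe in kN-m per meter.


Pa = 0.5 * Ka * gamma * H^2
= 0.5 * 0.42 * 18 * 6^2
= 136.08 kN/m
Arm = H / 3 = 6 / 3 = 2.0 m
Mo = Pa * arm = Pa * H / 3 = 136.08 * 6 / 3 = 272.16 kN-m/m

272.16 kN-m/m


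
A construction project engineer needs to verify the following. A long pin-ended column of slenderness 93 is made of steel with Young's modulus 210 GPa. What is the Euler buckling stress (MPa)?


sigma_cr = pi^2 * E / lambda^2
= 9.8696 * 210000.0 / 93^2
= 9.8696 * 210000.0 / 8649
= 239.6366 MPa

239.6366 MPa


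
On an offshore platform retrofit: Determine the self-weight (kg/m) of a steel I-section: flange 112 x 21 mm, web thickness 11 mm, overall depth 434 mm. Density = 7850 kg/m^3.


A_flanges = 2 * 112 * 21 = 4704 mm^2
A_web = (434 - 2 * 21) * 11 = 4312 mm^2
A_total = 4704 + 4312 = 9016 mm^2 = 0.009016 m^2
Weight = rho * A = 7850 * 0.009016 = 70.7756 kg/m

70.7756 kg/m


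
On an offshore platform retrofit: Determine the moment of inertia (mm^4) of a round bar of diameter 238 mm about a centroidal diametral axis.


r = d / 2 = 238 / 2 = 119.0 mm
I = pi * r^4 / 4 = pi * 119.0^4 / 4
= 157498973.25 mm^4

157498973.25 mm^4


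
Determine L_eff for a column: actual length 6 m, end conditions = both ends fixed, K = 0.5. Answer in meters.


L_eff = K * L
= 0.5 * 6
= 3.0 m

3.0 m


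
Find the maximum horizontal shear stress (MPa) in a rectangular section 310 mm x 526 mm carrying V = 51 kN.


A = b * h = 310 * 526 = 163060 mm^2
V = 51 kN = 51000.0 N
tau_max = 1.5 * V / A = 1.5 * 51000.0 / 163060
= 0.4692 MPa

0.4692 MPa


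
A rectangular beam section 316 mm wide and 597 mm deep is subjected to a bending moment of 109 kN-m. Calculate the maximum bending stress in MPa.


I = b * h^3 / 12 = 316 * 597^3 / 12 = 5603105889.0 mm^4
y = h / 2 = 597 / 2 = 298.5 mm
M = 109 kN-m = 109000000.0 N-mm
sigma = M * y / I = 109000000.0 * 298.5 / 5603105889.0
= 5.81 MPa

5.81 MPa


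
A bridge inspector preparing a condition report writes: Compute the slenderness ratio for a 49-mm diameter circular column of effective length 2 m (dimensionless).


Radius of gyration r = d / 4 = 49 / 4 = 12.25 mm
L_eff = 2000.0 mm
Slenderness ratio = L / r = 2000.0 / 12.25 = 163.27 (dimensionless)

163.27 (dimensionless)


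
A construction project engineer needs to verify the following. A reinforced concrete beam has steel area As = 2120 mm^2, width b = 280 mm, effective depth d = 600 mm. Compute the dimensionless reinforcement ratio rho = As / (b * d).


rho = As / (b * d)
= 2120 / (280 * 600)
= 2120 / 168000
= 0.012619 (dimensionless)

0.012619 (dimensionless)


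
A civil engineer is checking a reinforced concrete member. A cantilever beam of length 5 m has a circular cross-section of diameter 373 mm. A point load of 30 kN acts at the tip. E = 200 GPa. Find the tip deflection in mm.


I = pi * d^4 / 64 = pi * 373^4 / 64 = 950178558.36 mm^4
L = 5000.0 mm, P = 30000.0 N, E = 200000.0 MPa
delta = P * L^3 / (3 * E * I)
= 30000.0 * 5000.0^3 / (3 * 200000.0 * 950178558.36)
= 6.5777 mm

6.5777 mm


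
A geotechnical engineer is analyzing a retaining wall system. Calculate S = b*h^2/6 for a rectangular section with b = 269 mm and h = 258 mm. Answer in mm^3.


S = b * h^2 / 6
= 269 * 258^2 / 6
= 269 * 66564 / 6
= 2984286.0 mm^3

2984286.0 mm^3


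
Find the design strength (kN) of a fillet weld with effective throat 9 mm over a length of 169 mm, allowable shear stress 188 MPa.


Strength = throat * length * allowable stress
= 9 * 169 * 188 N
= 285948 N
= 285.95 kN

285.95 kN


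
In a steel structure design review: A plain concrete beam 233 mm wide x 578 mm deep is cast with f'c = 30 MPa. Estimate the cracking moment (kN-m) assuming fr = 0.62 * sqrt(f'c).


fr = 0.62 * sqrt(30) = 0.62 * 5.4772 = 3.3959 MPa
I = 233 * 578^3 / 12 = 3749369051.33 mm^4
y_t = 289.0 mm
M_cr = fr * I / y_t = 3.3959 * 3749369051.33 / 289.0 N-mm
= 44.0568 kN-m

44.0568 kN-m


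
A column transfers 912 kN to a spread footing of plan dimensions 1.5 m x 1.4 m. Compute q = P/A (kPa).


A = 1.5 * 1.4 = 2.1 m^2
q = P / A = 912 / 2.1
= 434.2857 kPa

434.2857 kPa


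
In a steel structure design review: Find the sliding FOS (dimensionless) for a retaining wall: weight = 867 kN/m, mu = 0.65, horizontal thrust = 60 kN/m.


Resisting force = mu * W = 0.65 * 867 = 563.55 kN/m
FOS = Resisting / Driving = 563.55 / 60
= 9.3925 (dimensionless)

9.3925 (dimensionless)


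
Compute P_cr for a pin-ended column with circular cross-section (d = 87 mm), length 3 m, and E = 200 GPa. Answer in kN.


I = pi * d^4 / 64 = 2812204.57 mm^4
L = 3000.0 mm
P_cr = pi^2 * E * I / L^2
= 9.8696 * 200000.0 * 2812204.57 / 3000.0^2
= 616785.48 N = 616.7855 kN

616.7855 kN


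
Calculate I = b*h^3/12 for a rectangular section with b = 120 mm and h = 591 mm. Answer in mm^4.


I = b * h^3 / 12
= 120 * 591^3 / 12
= 120 * 206425071 / 12
= 2064250710.0 mm^4

2064250710.0 mm^4


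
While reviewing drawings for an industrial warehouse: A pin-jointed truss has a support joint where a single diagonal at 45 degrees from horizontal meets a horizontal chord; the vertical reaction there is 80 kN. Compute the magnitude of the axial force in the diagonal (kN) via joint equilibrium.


At the joint, only the diagonal has a vertical component, so vertical equilibrium gives:
F * sin(45) = 80
F = 80 / sin(45)
= 80 / 0.707107
= 113.14 kN

113.14 kN


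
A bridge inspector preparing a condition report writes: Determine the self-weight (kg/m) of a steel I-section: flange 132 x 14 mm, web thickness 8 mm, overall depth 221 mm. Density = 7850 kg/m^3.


A_flanges = 2 * 132 * 14 = 3696 mm^2
A_web = (221 - 2 * 14) * 8 = 1544 mm^2
A_total = 3696 + 1544 = 5240 mm^2 = 0.005240 m^2
Weight = rho * A = 7850 * 0.005240 = 41.134 kg/m

41.134 kg/m


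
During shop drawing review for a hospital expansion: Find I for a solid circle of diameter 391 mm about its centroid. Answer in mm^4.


r = d / 2 = 391 / 2 = 195.5 mm
I = pi * r^4 / 4 = pi * 195.5^4 / 4
= 1147299827.52 mm^4

1147299827.52 mm^4


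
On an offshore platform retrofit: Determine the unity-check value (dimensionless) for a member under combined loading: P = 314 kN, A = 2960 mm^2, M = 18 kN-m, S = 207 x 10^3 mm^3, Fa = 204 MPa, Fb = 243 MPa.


f_a = P / A = 314000.0 / 2960 = 106.0811 MPa
f_b = M / S = 18000000.0 / 207000.0 = 86.9565 MPa
Ratio = f_a / Fa + f_b / Fb
= 106.0811 / 204 + 86.9565 / 243
= 0.8779 (dimensionless)

0.8779 (dimensionless)


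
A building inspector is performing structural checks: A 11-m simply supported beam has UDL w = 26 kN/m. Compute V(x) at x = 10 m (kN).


R_A = w * L / 2 = 26 * 11 / 2 = 143.0 kN
V(x) = R_A - w * x = 143.0 - 26 * 10
= -117.0 kN

-117.0 kN


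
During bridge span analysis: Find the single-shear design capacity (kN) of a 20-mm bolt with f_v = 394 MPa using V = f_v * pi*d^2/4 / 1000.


A = pi * d^2 / 4 = pi * 20^2 / 4 = 314.1593 mm^2
V = f_v * A / 1000 = 394 * 314.1593 / 1000
= 123.7788 kN

123.7788 kN
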